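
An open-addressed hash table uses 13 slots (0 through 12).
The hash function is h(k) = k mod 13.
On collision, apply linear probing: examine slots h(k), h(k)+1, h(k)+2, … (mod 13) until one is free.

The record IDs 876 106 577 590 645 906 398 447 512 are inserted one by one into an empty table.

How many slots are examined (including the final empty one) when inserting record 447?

7

876 hashes to 5; slot 5 is free → place at 5.
106 hashes to 2; slot 2 is free → place at 2.
577 hashes to 5; 5 taken → place at 6.
590 hashes to 5; 5,6 taken → place at 7.
645 hashes to 8; slot 8 is free → place at 8.
906 hashes to 9; slot 9 is free → place at 9.
398 hashes to 8; 8,9 taken → place at 10.
447 hashes to 5; 5,6,7,8,9,10 taken → place at 11.
512 hashes to 5; 5,6,7,8,9,10,11 taken → place at 12.
Table: [_, _, 106, _, _, 876, 577, 590, 645, 906, 398, 447, 512]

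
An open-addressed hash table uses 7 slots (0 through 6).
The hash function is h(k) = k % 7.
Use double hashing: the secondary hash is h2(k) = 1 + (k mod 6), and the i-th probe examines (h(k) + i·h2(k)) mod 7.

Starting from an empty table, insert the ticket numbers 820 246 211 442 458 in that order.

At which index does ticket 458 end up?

820: h=1 -> slot 1
246: h=1, h2=1, probe 1,2 -> slot 2
211: h=1, h2=2, probe 1,3 -> slot 3
442: h=1, h2=5, probe 1,6 -> slot 6
458: h=3, h2=3, probe 3,6,2,5 -> slot 5
Table: [., 820, 246, 211, ., 458, 442]

5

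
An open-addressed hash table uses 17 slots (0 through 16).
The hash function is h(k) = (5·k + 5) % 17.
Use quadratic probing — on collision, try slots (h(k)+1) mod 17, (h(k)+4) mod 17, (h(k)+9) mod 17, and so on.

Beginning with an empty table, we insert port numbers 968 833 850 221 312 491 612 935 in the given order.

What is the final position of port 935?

Insert 968: h=0, slot 0 empty → index 0.
Insert 833: h=5, slot 5 empty → index 5.
Insert 850: h=5, slot 5 occupied → index 6.
Insert 221: h=5, slots 5,6 occupied → index 9.
Insert 312: h=1, slot 1 empty → index 1.
Insert 491: h=12, slot 12 empty → index 12.
Insert 612: h=5, slots 5,6,9 occupied → index 14.
Insert 935: h=5, slots 5,6,9,14 occupied → index 4.
Table: [968, 312, ∅, ∅, 935, 833, 850, ∅, ∅, 221, ∅, ∅, 491, ∅, 612, ∅, ∅]

4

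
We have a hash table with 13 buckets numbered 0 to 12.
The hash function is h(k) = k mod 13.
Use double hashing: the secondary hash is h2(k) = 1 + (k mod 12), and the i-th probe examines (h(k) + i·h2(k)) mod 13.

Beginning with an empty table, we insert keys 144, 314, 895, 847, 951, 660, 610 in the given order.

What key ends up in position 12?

Insert 144: h=1, slot 1 empty -> index 1.
Insert 314: h=2, slot 2 empty -> index 2.
Insert 895: h=11, slot 11 empty -> index 11.
Insert 847: h=2, h2=8, slot 2 occupied -> index 10.
Insert 951: h=2, h2=4, slot 2 occupied -> index 6.
Insert 660: h=10, h2=1, slots 10,11 occupied -> index 12.
Insert 610: h=12, h2=11, slots 12,10 occupied -> index 8.
Table: [-, 144, 314, -, -, -, 951, -, 610, -, 847, 895, 660]

660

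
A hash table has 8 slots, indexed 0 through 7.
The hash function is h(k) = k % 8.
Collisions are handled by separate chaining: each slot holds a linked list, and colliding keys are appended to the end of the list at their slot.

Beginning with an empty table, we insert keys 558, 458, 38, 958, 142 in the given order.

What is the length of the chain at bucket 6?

4

558 → bucket 6
458 → bucket 2
38 → bucket 6 (collision)
958 → bucket 6 (collision)
142 → bucket 6 (collision)
Final buckets:
0: —
1: —
2: 458
3: —
4: —
5: —
6: 558 -> 38 -> 958 -> 142
7: —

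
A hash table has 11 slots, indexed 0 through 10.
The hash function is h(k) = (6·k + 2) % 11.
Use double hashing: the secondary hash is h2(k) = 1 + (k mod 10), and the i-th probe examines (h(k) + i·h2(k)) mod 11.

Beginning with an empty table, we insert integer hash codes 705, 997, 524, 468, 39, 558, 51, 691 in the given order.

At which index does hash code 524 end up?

Insert 705: h=8, slot 8 empty -> index 8.
Insert 997: h=0, slot 0 empty -> index 0.
Insert 524: h=0, h2=5, slot 0 occupied -> index 5.
Insert 468: h=5, h2=9, slot 5 occupied -> index 3.
Insert 39: h=5, h2=10, slot 5 occupied -> index 4.
Insert 558: h=6, slot 6 empty -> index 6.
Insert 51: h=0, h2=2, slot 0 occupied -> index 2.
Insert 691: h=1, slot 1 empty -> index 1.
Table: [997, 691, 51, 468, 39, 524, 558, ., 705, ., .]

5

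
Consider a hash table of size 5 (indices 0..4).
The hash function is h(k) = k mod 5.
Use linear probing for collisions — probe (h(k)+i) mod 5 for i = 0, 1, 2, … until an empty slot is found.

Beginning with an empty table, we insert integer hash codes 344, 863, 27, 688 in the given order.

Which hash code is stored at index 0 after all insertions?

Insert 344: h=4, slot 4 empty -> index 4.
Insert 863: h=3, slot 3 empty -> index 3.
Insert 27: h=2, slot 2 empty -> index 2.
Insert 688: h=3, slots 3,4 occupied -> index 0.
Table: [688, —, 27, 863, 344]

688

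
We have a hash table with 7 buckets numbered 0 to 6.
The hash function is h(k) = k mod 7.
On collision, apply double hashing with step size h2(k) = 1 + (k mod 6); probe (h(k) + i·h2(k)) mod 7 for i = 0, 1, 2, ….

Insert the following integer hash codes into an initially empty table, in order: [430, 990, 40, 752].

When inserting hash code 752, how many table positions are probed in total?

Insert 430: h=3, slot 3 empty -> index 3.
Insert 990: h=3, h2=1, slot 3 occupied -> index 4.
Insert 40: h=5, slot 5 empty -> index 5.
Insert 752: h=3, h2=3, slot 3 occupied -> index 6.
Table: [∅, ∅, ∅, 430, 990, 40, 752]

2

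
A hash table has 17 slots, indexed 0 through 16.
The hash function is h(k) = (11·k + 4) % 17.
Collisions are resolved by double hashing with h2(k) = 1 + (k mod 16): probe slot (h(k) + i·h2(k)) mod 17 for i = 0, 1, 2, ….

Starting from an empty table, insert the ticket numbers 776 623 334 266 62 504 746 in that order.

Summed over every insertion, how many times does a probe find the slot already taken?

6

Insert 776: h=6, slot 6 empty -> index 6.
Insert 623: h=6, h2=16, slot 6 occupied -> index 5.
Insert 334: h=6, h2=15, slot 6 occupied -> index 4.
Insert 266: h=6, h2=11, slot 6 occupied -> index 0.
Insert 62: h=6, h2=15, slots 6,4 occupied -> index 2.
Insert 504: h=6, h2=9, slot 6 occupied -> index 15.
Insert 746: h=16, slot 16 empty -> index 16.
Table: [266, —, 62, —, 334, 623, 776, —, —, —, —, —, —, —, —, 504, 746]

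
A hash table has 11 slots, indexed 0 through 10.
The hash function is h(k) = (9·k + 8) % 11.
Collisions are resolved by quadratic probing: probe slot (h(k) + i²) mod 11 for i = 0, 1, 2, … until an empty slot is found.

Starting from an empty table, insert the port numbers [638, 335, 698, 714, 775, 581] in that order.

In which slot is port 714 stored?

Insert 638: h=8, slot 8 empty → index 8.
Insert 335: h=9, slot 9 empty → index 9.
Insert 698: h=9, slot 9 occupied → index 10.
Insert 714: h=10, slot 10 occupied → index 0.
Insert 775: h=9, slots 9,10 occupied → index 2.
Insert 581: h=1, slot 1 empty → index 1.
Table: [714, 581, 775, -, -, -, -, -, 638, 335, 698]

0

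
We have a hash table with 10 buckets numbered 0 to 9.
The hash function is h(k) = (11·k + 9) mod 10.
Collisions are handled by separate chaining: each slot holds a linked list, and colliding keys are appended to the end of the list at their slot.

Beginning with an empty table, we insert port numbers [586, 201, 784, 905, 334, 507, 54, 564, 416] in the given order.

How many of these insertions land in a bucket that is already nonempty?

4

586 → bucket 5
201 → bucket 0
784 → bucket 3
905 → bucket 4
334 → bucket 3 (collision)
507 → bucket 6
54 → bucket 3 (collision)
564 → bucket 3 (collision)
416 → bucket 5 (collision)
Final buckets:
0: 201
1: .
2: .
3: 784 -> 334 -> 54 -> 564
4: 905
5: 586 -> 416
6: 507
7: .
8: .
9: .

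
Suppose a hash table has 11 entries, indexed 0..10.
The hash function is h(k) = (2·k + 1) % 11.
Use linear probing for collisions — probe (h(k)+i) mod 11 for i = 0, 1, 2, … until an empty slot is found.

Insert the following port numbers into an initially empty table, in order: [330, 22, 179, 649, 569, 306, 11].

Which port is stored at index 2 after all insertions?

330 hashes to 1; slot 1 is free => place at 1.
22 hashes to 1; 1 taken => place at 2.
179 hashes to 7; slot 7 is free => place at 7.
649 hashes to 1; 1,2 taken => place at 3.
569 hashes to 6; slot 6 is free => place at 6.
306 hashes to 8; slot 8 is free => place at 8.
11 hashes to 1; 1,2,3 taken => place at 4.
Table: [∅, 330, 22, 649, 11, ∅, 569, 179, 306, ∅, ∅]

22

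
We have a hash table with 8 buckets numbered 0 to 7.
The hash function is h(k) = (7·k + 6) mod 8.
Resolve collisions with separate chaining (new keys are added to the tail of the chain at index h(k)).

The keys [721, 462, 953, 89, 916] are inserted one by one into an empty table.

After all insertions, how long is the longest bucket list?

721 -> bucket 5
462 -> bucket 0
953 -> bucket 5 (collision)
89 -> bucket 5 (collision)
916 -> bucket 2
Final buckets:
0: 462
1: -
2: 916
3: -
4: -
5: 721 -> 953 -> 89
6: -
7: -

3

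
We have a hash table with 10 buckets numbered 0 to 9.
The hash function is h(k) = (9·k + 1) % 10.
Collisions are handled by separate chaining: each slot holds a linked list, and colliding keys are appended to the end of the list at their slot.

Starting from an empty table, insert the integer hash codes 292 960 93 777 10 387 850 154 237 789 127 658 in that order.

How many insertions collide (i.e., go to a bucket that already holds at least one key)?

5

Insert 292: h=9, bucket 9 empty → new chain.
Insert 960: h=1, bucket 1 empty → new chain.
Insert 93: h=8, bucket 8 empty → new chain.
Insert 777: h=4, bucket 4 empty → new chain.
Insert 10: h=1, bucket 1 nonempty → append to chain.
Insert 387: h=4, bucket 4 nonempty → append to chain.
Insert 850: h=1, bucket 1 nonempty → append to chain.
Insert 154: h=7, bucket 7 empty → new chain.
Insert 237: h=4, bucket 4 nonempty → append to chain.
Insert 789: h=2, bucket 2 empty → new chain.
Insert 127: h=4, bucket 4 nonempty → append to chain.
Insert 658: h=3, bucket 3 empty → new chain.
Final buckets:
0: -
1: 960 -> 10 -> 850
2: 789
3: 658
4: 777 -> 387 -> 237 -> 127
5: -
6: -
7: 154
8: 93
9: 292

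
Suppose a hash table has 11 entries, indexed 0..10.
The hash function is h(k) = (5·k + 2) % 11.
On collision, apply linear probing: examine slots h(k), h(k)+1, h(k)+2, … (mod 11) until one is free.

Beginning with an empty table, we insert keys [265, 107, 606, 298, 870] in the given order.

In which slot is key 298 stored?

10

Insert 265: h=7, slot 7 empty -> index 7.
Insert 107: h=9, slot 9 empty -> index 9.
Insert 606: h=7, slot 7 occupied -> index 8.
Insert 298: h=7, slots 7,8,9 occupied -> index 10.
Insert 870: h=7, slots 7,8,9,10 occupied -> index 0.
Table: [870, —, —, —, —, —, —, 265, 606, 107, 298]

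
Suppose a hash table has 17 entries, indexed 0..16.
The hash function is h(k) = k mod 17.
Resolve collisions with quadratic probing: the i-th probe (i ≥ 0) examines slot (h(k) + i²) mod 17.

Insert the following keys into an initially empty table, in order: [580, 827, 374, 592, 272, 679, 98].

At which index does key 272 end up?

1

580 hashes to 2; slot 2 is free -> place at 2.
827 hashes to 11; slot 11 is free -> place at 11.
374 hashes to 0; slot 0 is free -> place at 0.
592 hashes to 14; slot 14 is free -> place at 14.
272 hashes to 0; 0 taken -> place at 1.
679 hashes to 16; slot 16 is free -> place at 16.
98 hashes to 13; slot 13 is free -> place at 13.
Table: [374, 272, 580, —, —, —, —, —, —, —, —, 827, —, 98, 592, —, 679]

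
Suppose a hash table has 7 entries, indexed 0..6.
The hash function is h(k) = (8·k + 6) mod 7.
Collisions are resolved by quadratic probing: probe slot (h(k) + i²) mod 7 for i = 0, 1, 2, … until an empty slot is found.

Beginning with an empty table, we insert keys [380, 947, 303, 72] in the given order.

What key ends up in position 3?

380: h=1 → slot 1
947: h=1, probe 1,2 → slot 2
303: h=1, probe 1,2,5 → slot 5
72: h=1, probe 1,2,5,3 → slot 3
Table: [—, 380, 947, 72, —, 303, —]

72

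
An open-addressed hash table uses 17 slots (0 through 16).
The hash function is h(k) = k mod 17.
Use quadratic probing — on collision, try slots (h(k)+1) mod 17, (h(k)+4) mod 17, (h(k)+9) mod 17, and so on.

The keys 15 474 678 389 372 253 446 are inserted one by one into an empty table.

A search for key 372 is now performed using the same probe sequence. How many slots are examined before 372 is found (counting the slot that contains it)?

15: h=15 => slot 15
474: h=15, probe 15,16 => slot 16
678: h=15, probe 15,16,2 => slot 2
389: h=15, probe 15,16,2,7 => slot 7
372: h=15, probe 15,16,2,7,14 => slot 14
253: h=15, probe 15,16,2,7,14,6 => slot 6
446: h=4 => slot 4
Table: [—, —, 678, —, 446, —, 253, 389, —, —, —, —, —, —, 372, 15, 474]
Lookup 372: h=15, probe 15,16,2,7,14 → found at 14.

5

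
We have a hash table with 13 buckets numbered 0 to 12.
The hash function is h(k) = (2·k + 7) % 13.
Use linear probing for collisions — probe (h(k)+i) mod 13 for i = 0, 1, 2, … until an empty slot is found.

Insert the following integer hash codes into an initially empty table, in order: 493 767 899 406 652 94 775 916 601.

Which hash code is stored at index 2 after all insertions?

601

493: h=5 -> slot 5
767: h=7 -> slot 7
899: h=11 -> slot 11
406: h=0 -> slot 0
652: h=11, probe 11,12 -> slot 12
94: h=0, probe 0,1 -> slot 1
775: h=10 -> slot 10
916: h=6 -> slot 6
601: h=0, probe 0,1,2 -> slot 2
Table: [406, 94, 601, -, -, 493, 916, 767, -, -, 775, 899, 652]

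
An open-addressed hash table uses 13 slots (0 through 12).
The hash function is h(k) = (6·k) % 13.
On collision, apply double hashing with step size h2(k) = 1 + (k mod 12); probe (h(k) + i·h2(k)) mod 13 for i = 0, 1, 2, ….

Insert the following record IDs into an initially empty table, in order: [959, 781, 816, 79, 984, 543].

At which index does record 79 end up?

1

959: h=8 -> slot 8
781: h=6 -> slot 6
816: h=8, h2=1, probe 8,9 -> slot 9
79: h=6, h2=8, probe 6,1 -> slot 1
984: h=2 -> slot 2
543: h=8, h2=4, probe 8,12 -> slot 12
Table: [∅, 79, 984, ∅, ∅, ∅, 781, ∅, 959, 816, ∅, ∅, 543]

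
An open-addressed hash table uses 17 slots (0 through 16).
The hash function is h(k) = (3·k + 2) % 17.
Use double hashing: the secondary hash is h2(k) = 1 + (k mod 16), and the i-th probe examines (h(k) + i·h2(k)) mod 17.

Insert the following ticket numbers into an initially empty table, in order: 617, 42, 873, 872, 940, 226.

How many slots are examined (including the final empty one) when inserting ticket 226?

617 hashes to 0; slot 0 is free -> place at 0.
42 hashes to 9; slot 9 is free -> place at 9.
873 hashes to 3; slot 3 is free -> place at 3.
872 hashes to 0, h2=9; 0,9 taken -> place at 1.
940 hashes to 0, h2=13; 0 taken -> place at 13.
226 hashes to 0, h2=3; 0,3 taken -> place at 6.
Table: [617, 872, —, 873, —, —, 226, —, —, 42, —, —, —, 940, —, —, —]

3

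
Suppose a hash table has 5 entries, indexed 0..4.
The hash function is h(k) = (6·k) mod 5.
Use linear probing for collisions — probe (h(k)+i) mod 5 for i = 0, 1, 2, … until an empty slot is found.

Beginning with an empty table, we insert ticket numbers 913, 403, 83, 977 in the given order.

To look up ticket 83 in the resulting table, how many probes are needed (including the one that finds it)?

913 hashes to 3; slot 3 is free -> place at 3.
403 hashes to 3; 3 taken -> place at 4.
83 hashes to 3; 3,4 taken -> place at 0.
977 hashes to 2; slot 2 is free -> place at 2.
Table: [83, -, 977, 913, 403]
Lookup 83: h=3, probe 3,4,0 → found at 0.

3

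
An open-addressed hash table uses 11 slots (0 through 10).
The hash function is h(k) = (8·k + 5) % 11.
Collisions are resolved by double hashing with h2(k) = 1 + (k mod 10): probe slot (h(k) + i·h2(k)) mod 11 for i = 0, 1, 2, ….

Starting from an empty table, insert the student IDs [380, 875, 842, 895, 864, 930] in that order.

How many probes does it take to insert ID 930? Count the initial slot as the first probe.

3

380: h=9 → slot 9
875: h=9, h2=6, probe 9,4 → slot 4
842: h=9, h2=3, probe 9,1 → slot 1
895: h=4, h2=6, probe 4,10 → slot 10
864: h=9, h2=5, probe 9,3 → slot 3
930: h=9, h2=1, probe 9,10,0 → slot 0
Table: [930, 842, ∅, 864, 875, ∅, ∅, ∅, ∅, 380, 895]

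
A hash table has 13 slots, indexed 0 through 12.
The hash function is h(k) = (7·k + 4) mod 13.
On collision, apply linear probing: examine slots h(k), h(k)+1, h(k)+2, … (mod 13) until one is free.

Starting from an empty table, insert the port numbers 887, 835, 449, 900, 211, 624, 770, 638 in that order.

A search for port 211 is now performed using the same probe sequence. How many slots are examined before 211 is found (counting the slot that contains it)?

5

887: h=12 → slot 12
835: h=12, probe 12,0 → slot 0
449: h=1 → slot 1
900: h=12, probe 12,0,1,2 → slot 2
211: h=12, probe 12,0,1,2,3 → slot 3
624: h=4 → slot 4
770: h=12, probe 12,0,1,2,3,4,5 → slot 5
638: h=11 → slot 11
Table: [835, 449, 900, 211, 624, 770, ∅, ∅, ∅, ∅, ∅, 638, 887]
Lookup 211: h=12, probe 12,0,1,2,3 → found at 3.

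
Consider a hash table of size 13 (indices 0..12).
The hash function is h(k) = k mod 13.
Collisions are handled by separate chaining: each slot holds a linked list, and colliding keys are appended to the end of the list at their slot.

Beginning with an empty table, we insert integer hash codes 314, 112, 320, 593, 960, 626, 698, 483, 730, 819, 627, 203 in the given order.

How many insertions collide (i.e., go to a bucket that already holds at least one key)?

314 -> bucket 2
112 -> bucket 8
320 -> bucket 8 (collision)
593 -> bucket 8 (collision)
960 -> bucket 11
626 -> bucket 2 (collision)
698 -> bucket 9
483 -> bucket 2 (collision)
730 -> bucket 2 (collision)
819 -> bucket 0
627 -> bucket 3
203 -> bucket 8 (collision)
Final buckets:
0: 819
1: .
2: 314 -> 626 -> 483 -> 730
3: 627
4: .
5: .
6: .
7: .
8: 112 -> 320 -> 593 -> 203
9: 698
10: .
11: 960
12: .

6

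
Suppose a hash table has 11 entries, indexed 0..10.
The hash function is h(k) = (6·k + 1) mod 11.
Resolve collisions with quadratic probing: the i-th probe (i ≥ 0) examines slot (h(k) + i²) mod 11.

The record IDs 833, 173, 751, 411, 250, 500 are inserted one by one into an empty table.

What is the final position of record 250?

Insert 833: h=5, slot 5 empty => index 5.
Insert 173: h=5, slot 5 occupied => index 6.
Insert 751: h=8, slot 8 empty => index 8.
Insert 411: h=3, slot 3 empty => index 3.
Insert 250: h=5, slots 5,6 occupied => index 9.
Insert 500: h=9, slot 9 occupied => index 10.
Table: [—, —, —, 411, —, 833, 173, —, 751, 250, 500]

9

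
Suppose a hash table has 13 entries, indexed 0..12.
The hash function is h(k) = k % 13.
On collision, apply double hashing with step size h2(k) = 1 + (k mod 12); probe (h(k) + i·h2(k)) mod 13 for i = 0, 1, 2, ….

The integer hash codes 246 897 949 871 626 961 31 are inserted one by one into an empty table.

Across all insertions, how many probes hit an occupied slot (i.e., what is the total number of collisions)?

7

246: h=12 => slot 12
897: h=0 => slot 0
949: h=0, h2=2, probe 0,2 => slot 2
871: h=0, h2=8, probe 0,8 => slot 8
626: h=2, h2=3, probe 2,5 => slot 5
961: h=12, h2=2, probe 12,1 => slot 1
31: h=5, h2=8, probe 5,0,8,3 => slot 3
Table: [897, 961, 949, 31, ., 626, ., ., 871, ., ., ., 246]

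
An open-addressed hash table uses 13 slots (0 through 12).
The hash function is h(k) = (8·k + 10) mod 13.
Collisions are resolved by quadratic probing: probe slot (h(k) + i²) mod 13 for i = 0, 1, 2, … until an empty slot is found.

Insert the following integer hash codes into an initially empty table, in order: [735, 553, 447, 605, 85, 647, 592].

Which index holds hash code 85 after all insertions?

735: h=1 -> slot 1
553: h=1, probe 1,2 -> slot 2
447: h=11 -> slot 11
605: h=1, probe 1,2,5 -> slot 5
85: h=1, probe 1,2,5,10 -> slot 10
647: h=12 -> slot 12
592: h=1, probe 1,2,5,10,4 -> slot 4
Table: [∅, 735, 553, ∅, 592, 605, ∅, ∅, ∅, ∅, 85, 447, 647]

10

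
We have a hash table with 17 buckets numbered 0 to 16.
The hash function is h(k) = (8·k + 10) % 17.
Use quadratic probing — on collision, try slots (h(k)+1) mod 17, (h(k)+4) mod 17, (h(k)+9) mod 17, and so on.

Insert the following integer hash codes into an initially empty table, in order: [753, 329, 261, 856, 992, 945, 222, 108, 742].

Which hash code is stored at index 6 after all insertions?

753: h=16 => slot 16
329: h=7 => slot 7
261: h=7, probe 7,8 => slot 8
856: h=7, probe 7,8,11 => slot 11
992: h=7, probe 7,8,11,16,6 => slot 6
945: h=5 => slot 5
222: h=1 => slot 1
108: h=7, probe 7,8,11,16,6,15 => slot 15
742: h=13 => slot 13
Table: [—, 222, —, —, —, 945, 992, 329, 261, —, —, 856, —, 742, —, 108, 753]

992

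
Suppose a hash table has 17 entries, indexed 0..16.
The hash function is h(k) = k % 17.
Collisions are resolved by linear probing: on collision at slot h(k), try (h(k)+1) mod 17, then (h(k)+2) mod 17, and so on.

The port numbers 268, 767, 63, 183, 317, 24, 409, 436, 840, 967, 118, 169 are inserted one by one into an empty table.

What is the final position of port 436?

268 hashes to 13; slot 13 is free => place at 13.
767 hashes to 2; slot 2 is free => place at 2.
63 hashes to 12; slot 12 is free => place at 12.
183 hashes to 13; 13 taken => place at 14.
317 hashes to 11; slot 11 is free => place at 11.
24 hashes to 7; slot 7 is free => place at 7.
409 hashes to 1; slot 1 is free => place at 1.
436 hashes to 11; 11,12,13,14 taken => place at 15.
840 hashes to 7; 7 taken => place at 8.
967 hashes to 15; 15 taken => place at 16.
118 hashes to 16; 16 taken => place at 0.
169 hashes to 16; 16,0,1,2 taken => place at 3.
Table: [118, 409, 767, 169, —, —, —, 24, 840, —, —, 317, 63, 268, 183, 436, 967]

15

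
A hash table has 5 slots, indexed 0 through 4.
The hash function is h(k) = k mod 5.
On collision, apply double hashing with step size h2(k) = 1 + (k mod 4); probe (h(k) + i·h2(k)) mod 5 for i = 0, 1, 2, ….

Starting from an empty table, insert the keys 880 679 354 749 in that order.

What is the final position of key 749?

1

880 hashes to 0; slot 0 is free => place at 0.
679 hashes to 4; slot 4 is free => place at 4.
354 hashes to 4, h2=3; 4 taken => place at 2.
749 hashes to 4, h2=2; 4 taken => place at 1.
Table: [880, 749, 354, ., 679]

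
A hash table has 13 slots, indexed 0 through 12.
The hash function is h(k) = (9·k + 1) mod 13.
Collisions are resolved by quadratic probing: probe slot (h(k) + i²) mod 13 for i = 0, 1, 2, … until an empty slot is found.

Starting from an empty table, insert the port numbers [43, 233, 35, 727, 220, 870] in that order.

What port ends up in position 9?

43: h=11 -> slot 11
233: h=5 -> slot 5
35: h=4 -> slot 4
727: h=5, probe 5,6 -> slot 6
220: h=5, probe 5,6,9 -> slot 9
870: h=5, probe 5,6,9,1 -> slot 1
Table: [∅, 870, ∅, ∅, 35, 233, 727, ∅, ∅, 220, ∅, 43, ∅]

220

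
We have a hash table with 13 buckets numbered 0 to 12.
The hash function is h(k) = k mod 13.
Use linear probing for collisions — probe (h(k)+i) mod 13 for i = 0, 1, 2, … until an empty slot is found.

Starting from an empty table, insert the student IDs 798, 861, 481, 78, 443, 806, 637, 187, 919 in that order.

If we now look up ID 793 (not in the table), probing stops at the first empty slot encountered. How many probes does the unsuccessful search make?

9

798: h=5 → slot 5
861: h=3 → slot 3
481: h=0 → slot 0
78: h=0, probe 0,1 → slot 1
443: h=1, probe 1,2 → slot 2
806: h=0, probe 0,1,2,3,4 → slot 4
637: h=0, probe 0,1,2,3,4,5,6 → slot 6
187: h=5, probe 5,6,7 → slot 7
919: h=9 → slot 9
Table: [481, 78, 443, 861, 806, 798, 637, 187, ∅, 919, ∅, ∅, ∅]
Lookup 793: h=0, probe 0,1,2,3,4,5,6,7,8 → slot 8 empty, not found.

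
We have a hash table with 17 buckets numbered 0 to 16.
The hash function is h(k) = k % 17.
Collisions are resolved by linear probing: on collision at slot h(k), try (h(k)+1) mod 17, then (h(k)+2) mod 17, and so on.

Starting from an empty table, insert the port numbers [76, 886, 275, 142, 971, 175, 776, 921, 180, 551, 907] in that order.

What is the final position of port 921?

76 hashes to 8; slot 8 is free => place at 8.
886 hashes to 2; slot 2 is free => place at 2.
275 hashes to 3; slot 3 is free => place at 3.
142 hashes to 6; slot 6 is free => place at 6.
971 hashes to 2; 2,3 taken => place at 4.
175 hashes to 5; slot 5 is free => place at 5.
776 hashes to 11; slot 11 is free => place at 11.
921 hashes to 3; 3,4,5,6 taken => place at 7.
180 hashes to 10; slot 10 is free => place at 10.
551 hashes to 7; 7,8 taken => place at 9.
907 hashes to 6; 6,7,8,9,10,11 taken => place at 12.
Table: [_, _, 886, 275, 971, 175, 142, 921, 76, 551, 180, 776, 907, _, _, _, _]

7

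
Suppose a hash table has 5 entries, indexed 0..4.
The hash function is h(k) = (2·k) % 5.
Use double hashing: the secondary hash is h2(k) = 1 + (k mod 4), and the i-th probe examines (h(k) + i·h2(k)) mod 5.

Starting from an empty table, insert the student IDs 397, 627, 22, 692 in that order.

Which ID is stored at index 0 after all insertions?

397: h=4 -> slot 4
627: h=4, h2=4, probe 4,3 -> slot 3
22: h=4, h2=3, probe 4,2 -> slot 2
692: h=4, h2=1, probe 4,0 -> slot 0
Table: [692, _, 22, 627, 397]

692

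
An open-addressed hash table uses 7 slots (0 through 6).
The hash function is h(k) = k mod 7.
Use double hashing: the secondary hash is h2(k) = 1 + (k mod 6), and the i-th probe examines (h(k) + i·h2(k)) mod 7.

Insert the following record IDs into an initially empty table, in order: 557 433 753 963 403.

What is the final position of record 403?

557: h=4 -> slot 4
433: h=6 -> slot 6
753: h=4, h2=4, probe 4,1 -> slot 1
963: h=4, h2=4, probe 4,1,5 -> slot 5
403: h=4, h2=2, probe 4,6,1,3 -> slot 3
Table: [∅, 753, ∅, 403, 557, 963, 433]

3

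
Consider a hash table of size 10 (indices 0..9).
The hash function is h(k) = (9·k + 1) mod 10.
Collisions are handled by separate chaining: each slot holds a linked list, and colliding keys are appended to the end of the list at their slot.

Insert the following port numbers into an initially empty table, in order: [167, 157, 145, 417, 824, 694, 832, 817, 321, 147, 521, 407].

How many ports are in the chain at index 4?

167 -> bucket 4
157 -> bucket 4 (collision)
145 -> bucket 6
417 -> bucket 4 (collision)
824 -> bucket 7
694 -> bucket 7 (collision)
832 -> bucket 9
817 -> bucket 4 (collision)
321 -> bucket 0
147 -> bucket 4 (collision)
521 -> bucket 0 (collision)
407 -> bucket 4 (collision)
Final buckets:
0: 321 -> 521
1: .
2: .
3: .
4: 167 -> 157 -> 417 -> 817 -> 147 -> 407
5: .
6: 145
7: 824 -> 694
8: .
9: 832

6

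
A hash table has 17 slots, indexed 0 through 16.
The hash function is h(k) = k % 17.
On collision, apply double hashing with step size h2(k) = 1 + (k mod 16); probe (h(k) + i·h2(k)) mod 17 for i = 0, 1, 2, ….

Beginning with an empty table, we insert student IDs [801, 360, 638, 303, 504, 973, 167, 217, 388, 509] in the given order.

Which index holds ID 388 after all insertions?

801: h=2 -> slot 2
360: h=3 -> slot 3
638: h=9 -> slot 9
303: h=14 -> slot 14
504: h=11 -> slot 11
973: h=4 -> slot 4
167: h=14, h2=8, probe 14,5 -> slot 5
217: h=13 -> slot 13
388: h=14, h2=5, probe 14,2,7 -> slot 7
509: h=16 -> slot 16
Table: [∅, ∅, 801, 360, 973, 167, ∅, 388, ∅, 638, ∅, 504, ∅, 217, 303, ∅, 509]

7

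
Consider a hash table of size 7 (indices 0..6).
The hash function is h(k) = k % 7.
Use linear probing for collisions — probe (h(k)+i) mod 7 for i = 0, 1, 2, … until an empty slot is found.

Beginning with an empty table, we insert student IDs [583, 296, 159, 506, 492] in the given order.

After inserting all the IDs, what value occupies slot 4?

506

583 hashes to 2; slot 2 is free → place at 2.
296 hashes to 2; 2 taken → place at 3.
159 hashes to 5; slot 5 is free → place at 5.
506 hashes to 2; 2,3 taken → place at 4.
492 hashes to 2; 2,3,4,5 taken → place at 6.
Table: [_, _, 583, 296, 506, 159, 492]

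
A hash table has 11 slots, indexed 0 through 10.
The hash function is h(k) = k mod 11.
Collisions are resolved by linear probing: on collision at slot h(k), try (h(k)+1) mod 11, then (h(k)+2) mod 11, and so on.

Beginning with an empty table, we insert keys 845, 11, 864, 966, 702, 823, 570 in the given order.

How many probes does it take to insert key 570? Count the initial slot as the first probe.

6

845 hashes to 9; slot 9 is free -> place at 9.
11 hashes to 0; slot 0 is free -> place at 0.
864 hashes to 6; slot 6 is free -> place at 6.
966 hashes to 9; 9 taken -> place at 10.
702 hashes to 9; 9,10,0 taken -> place at 1.
823 hashes to 9; 9,10,0,1 taken -> place at 2.
570 hashes to 9; 9,10,0,1,2 taken -> place at 3.
Table: [11, 702, 823, 570, ., ., 864, ., ., 845, 966]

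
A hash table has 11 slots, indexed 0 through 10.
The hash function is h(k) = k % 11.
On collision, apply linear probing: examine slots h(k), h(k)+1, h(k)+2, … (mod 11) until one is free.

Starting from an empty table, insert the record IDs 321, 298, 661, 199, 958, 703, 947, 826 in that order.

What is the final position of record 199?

4

321: h=2 -> slot 2
298: h=1 -> slot 1
661: h=1, probe 1,2,3 -> slot 3
199: h=1, probe 1,2,3,4 -> slot 4
958: h=1, probe 1,2,3,4,5 -> slot 5
703: h=10 -> slot 10
947: h=1, probe 1,2,3,4,5,6 -> slot 6
826: h=1, probe 1,2,3,4,5,6,7 -> slot 7
Table: [-, 298, 321, 661, 199, 958, 947, 826, -, -, 703]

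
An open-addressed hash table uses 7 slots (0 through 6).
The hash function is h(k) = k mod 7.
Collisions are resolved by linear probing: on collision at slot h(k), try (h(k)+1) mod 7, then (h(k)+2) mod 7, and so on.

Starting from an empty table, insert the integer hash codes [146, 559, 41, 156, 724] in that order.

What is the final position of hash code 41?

Insert 146: h=6, slot 6 empty → index 6.
Insert 559: h=6, slot 6 occupied → index 0.
Insert 41: h=6, slots 6,0 occupied → index 1.
Insert 156: h=2, slot 2 empty → index 2.
Insert 724: h=3, slot 3 empty → index 3.
Table: [559, 41, 156, 724, —, —, 146]

1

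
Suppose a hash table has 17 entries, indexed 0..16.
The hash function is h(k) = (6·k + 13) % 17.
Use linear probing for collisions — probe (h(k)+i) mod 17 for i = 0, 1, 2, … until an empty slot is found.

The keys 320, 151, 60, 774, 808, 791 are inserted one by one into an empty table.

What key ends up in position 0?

320: h=12 => slot 12
151: h=1 => slot 1
60: h=16 => slot 16
774: h=16, probe 16,0 => slot 0
808: h=16, probe 16,0,1,2 => slot 2
791: h=16, probe 16,0,1,2,3 => slot 3
Table: [774, 151, 808, 791, _, _, _, _, _, _, _, _, 320, _, _, _, 60]

774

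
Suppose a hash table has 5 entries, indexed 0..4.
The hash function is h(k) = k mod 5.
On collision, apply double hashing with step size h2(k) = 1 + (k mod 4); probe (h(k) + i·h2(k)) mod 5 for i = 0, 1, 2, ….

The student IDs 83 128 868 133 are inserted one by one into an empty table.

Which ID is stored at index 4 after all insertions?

Insert 83: h=3, slot 3 empty → index 3.
Insert 128: h=3, h2=1, slot 3 occupied → index 4.
Insert 868: h=3, h2=1, slots 3,4 occupied → index 0.
Insert 133: h=3, h2=2, slots 3,0 occupied → index 2.
Table: [868, ∅, 133, 83, 128]

128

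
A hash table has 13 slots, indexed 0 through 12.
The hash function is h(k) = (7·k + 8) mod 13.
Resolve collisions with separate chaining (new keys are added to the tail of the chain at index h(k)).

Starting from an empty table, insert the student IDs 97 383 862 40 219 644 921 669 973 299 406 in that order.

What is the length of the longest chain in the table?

97 → bucket 11
383 → bucket 11 (collision)
862 → bucket 10
40 → bucket 2
219 → bucket 7
644 → bucket 5
921 → bucket 7 (collision)
669 → bucket 11 (collision)
973 → bucket 7 (collision)
299 → bucket 8
406 → bucket 3
Final buckets:
0: ∅
1: ∅
2: 40
3: 406
4: ∅
5: 644
6: ∅
7: 219 -> 921 -> 973
8: 299
9: ∅
10: 862
11: 97 -> 383 -> 669
12: ∅

3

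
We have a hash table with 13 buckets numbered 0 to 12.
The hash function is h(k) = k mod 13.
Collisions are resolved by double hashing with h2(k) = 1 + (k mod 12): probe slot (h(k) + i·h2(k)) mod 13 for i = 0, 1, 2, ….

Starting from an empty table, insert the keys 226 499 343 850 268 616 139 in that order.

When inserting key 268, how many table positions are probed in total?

4

226: h=5 => slot 5
499: h=5, h2=8, probe 5,0 => slot 0
343: h=5, h2=8, probe 5,0,8 => slot 8
850: h=5, h2=11, probe 5,3 => slot 3
268: h=8, h2=5, probe 8,0,5,10 => slot 10
616: h=5, h2=5, probe 5,10,2 => slot 2
139: h=9 => slot 9
Table: [499, ., 616, 850, ., 226, ., ., 343, 139, 268, ., .]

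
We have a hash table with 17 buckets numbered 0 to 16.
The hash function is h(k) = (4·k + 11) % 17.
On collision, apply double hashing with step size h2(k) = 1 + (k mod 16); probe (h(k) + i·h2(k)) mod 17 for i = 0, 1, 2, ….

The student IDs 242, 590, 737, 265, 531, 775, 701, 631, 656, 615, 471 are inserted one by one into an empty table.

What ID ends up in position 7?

701

242: h=10 → slot 10
590: h=8 → slot 8
737: h=1 → slot 1
265: h=0 → slot 0
531: h=10, h2=4, probe 10,14 → slot 14
775: h=0, h2=8, probe 0,8,16 → slot 16
701: h=10, h2=14, probe 10,7 → slot 7
631: h=2 → slot 2
656: h=0, h2=1, probe 0,1,2,3 → slot 3
615: h=6 → slot 6
471: h=8, h2=8, probe 8,16,7,15 → slot 15
Table: [265, 737, 631, 656, —, —, 615, 701, 590, —, 242, —, —, —, 531, 471, 775]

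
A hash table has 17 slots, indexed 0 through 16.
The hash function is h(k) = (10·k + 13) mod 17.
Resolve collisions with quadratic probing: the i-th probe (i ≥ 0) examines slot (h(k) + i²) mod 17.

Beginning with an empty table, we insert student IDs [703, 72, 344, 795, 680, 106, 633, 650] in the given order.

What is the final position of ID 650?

Insert 703: h=5, slot 5 empty → index 5.
Insert 72: h=2, slot 2 empty → index 2.
Insert 344: h=2, slot 2 occupied → index 3.
Insert 795: h=7, slot 7 empty → index 7.
Insert 680: h=13, slot 13 empty → index 13.
Insert 106: h=2, slots 2,3 occupied → index 6.
Insert 633: h=2, slots 2,3,6 occupied → index 11.
Insert 650: h=2, slots 2,3,6,11 occupied → index 1.
Table: [., 650, 72, 344, ., 703, 106, 795, ., ., ., 633, ., 680, ., ., .]

1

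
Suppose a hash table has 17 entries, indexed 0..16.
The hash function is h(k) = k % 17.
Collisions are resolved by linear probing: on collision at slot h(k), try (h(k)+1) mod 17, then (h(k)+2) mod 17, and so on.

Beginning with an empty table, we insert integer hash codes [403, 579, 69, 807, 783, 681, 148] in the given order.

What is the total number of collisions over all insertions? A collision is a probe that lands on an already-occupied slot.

7

403 hashes to 12; slot 12 is free => place at 12.
579 hashes to 1; slot 1 is free => place at 1.
69 hashes to 1; 1 taken => place at 2.
807 hashes to 8; slot 8 is free => place at 8.
783 hashes to 1; 1,2 taken => place at 3.
681 hashes to 1; 1,2,3 taken => place at 4.
148 hashes to 12; 12 taken => place at 13.
Table: [—, 579, 69, 783, 681, —, —, —, 807, —, —, —, 403, 148, —, —, —]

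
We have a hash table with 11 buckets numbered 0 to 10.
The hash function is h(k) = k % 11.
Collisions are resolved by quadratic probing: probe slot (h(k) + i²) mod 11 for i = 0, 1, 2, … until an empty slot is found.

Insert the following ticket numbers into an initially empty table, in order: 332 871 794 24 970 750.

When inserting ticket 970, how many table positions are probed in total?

5

332: h=2 → slot 2
871: h=2, probe 2,3 → slot 3
794: h=2, probe 2,3,6 → slot 6
24: h=2, probe 2,3,6,0 → slot 0
970: h=2, probe 2,3,6,0,7 → slot 7
750: h=2, probe 2,3,6,0,7,5 → slot 5
Table: [24, -, 332, 871, -, 750, 794, 970, -, -, -]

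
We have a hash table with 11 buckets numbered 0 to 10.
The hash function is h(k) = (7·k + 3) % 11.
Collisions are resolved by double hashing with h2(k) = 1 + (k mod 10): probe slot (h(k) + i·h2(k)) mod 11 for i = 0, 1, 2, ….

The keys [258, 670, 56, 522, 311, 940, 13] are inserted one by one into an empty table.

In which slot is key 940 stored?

258 hashes to 5; slot 5 is free -> place at 5.
670 hashes to 7; slot 7 is free -> place at 7.
56 hashes to 10; slot 10 is free -> place at 10.
522 hashes to 5, h2=3; 5 taken -> place at 8.
311 hashes to 2; slot 2 is free -> place at 2.
940 hashes to 5, h2=1; 5 taken -> place at 6.
13 hashes to 6, h2=4; 6,10 taken -> place at 3.
Table: [., ., 311, 13, ., 258, 940, 670, 522, ., 56]

6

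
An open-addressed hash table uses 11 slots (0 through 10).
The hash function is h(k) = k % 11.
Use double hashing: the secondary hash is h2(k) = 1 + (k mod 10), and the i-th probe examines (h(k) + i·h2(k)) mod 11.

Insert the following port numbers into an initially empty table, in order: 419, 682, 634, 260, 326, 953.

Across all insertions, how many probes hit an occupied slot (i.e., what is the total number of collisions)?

Insert 419: h=1, slot 1 empty => index 1.
Insert 682: h=0, slot 0 empty => index 0.
Insert 634: h=7, slot 7 empty => index 7.
Insert 260: h=7, h2=1, slot 7 occupied => index 8.
Insert 326: h=7, h2=7, slot 7 occupied => index 3.
Insert 953: h=7, h2=4, slots 7,0 occupied => index 4.
Table: [682, 419, —, 326, 953, —, —, 634, 260, —, —]

4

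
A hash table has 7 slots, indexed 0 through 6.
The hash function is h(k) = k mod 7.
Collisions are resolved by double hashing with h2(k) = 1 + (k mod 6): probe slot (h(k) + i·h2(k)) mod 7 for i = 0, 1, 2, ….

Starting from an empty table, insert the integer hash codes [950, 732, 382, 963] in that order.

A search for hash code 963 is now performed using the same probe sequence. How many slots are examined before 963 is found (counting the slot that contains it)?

2

950: h=5 => slot 5
732: h=4 => slot 4
382: h=4, h2=5, probe 4,2 => slot 2
963: h=4, h2=4, probe 4,1 => slot 1
Table: [-, 963, 382, -, 732, 950, -]
Lookup 963: h=4, h2=4, probe 4,1 → found at 1.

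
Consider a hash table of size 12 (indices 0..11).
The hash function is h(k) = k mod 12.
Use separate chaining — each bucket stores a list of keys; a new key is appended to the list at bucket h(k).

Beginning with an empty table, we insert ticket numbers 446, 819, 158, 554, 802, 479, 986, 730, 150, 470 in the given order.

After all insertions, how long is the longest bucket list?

5

446 → bucket 2
819 → bucket 3
158 → bucket 2 (collision)
554 → bucket 2 (collision)
802 → bucket 10
479 → bucket 11
986 → bucket 2 (collision)
730 → bucket 10 (collision)
150 → bucket 6
470 → bucket 2 (collision)
Final buckets:
0: _
1: _
2: 446 -> 158 -> 554 -> 986 -> 470
3: 819
4: _
5: _
6: 150
7: _
8: _
9: _
10: 802 -> 730
11: 479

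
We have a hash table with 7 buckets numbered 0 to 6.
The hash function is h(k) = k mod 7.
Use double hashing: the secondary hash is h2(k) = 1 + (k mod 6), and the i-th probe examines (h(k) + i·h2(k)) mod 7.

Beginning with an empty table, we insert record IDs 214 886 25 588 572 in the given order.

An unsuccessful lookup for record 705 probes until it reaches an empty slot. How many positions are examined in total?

214: h=4 -> slot 4
886: h=4, h2=5, probe 4,2 -> slot 2
25: h=4, h2=2, probe 4,6 -> slot 6
588: h=0 -> slot 0
572: h=5 -> slot 5
Table: [588, ∅, 886, ∅, 214, 572, 25]
Lookup 705: h=5, h2=4, probe 5,2,6,3 → slot 3 empty, not found.

4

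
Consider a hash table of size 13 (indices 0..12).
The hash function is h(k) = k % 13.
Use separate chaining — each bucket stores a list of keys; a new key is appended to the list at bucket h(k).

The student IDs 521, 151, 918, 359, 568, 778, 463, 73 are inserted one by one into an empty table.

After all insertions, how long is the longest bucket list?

5

521 -> bucket 1
151 -> bucket 8
918 -> bucket 8 (collision)
359 -> bucket 8 (collision)
568 -> bucket 9
778 -> bucket 11
463 -> bucket 8 (collision)
73 -> bucket 8 (collision)
Final buckets:
0: .
1: 521
2: .
3: .
4: .
5: .
6: .
7: .
8: 151 -> 918 -> 359 -> 463 -> 73
9: 568
10: .
11: 778
12: .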